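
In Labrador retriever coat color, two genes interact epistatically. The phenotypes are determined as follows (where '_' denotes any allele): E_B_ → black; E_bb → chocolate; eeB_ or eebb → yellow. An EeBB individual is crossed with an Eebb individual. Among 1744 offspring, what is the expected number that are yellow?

Cross: EeBB × Eebb — consider each gene separately:
E gene: Ee × Ee → 1 EE, 2 Ee, 1 ee → 3 E_ : 1 ee (out of 4)
B gene: BB × bb → 4 Bb → 4 B_ (out of 4)
Genotype classes (out of 4 × 4 = 16): E_B_ = 3×4 = 12; eeB_ = 1×4 = 4
Apply the phenotype rules: E_B_ (12) → black; eeB_ (4) → yellow
Phenotype counts (out of 16): 12 black, 4 yellow
yellow: 4 out of 16 → fraction 1/4
Expected count = 1/4 × 1744 = 436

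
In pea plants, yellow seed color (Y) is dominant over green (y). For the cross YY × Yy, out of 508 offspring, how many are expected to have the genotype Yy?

Punnett square for YY × Yy:
Offspring genotypes: 2 YY, 2 Yy
Total offspring: 4
Count with target: 2
Probability: 2/4 = 1/2
Expected count = 1/2 × 508 = 254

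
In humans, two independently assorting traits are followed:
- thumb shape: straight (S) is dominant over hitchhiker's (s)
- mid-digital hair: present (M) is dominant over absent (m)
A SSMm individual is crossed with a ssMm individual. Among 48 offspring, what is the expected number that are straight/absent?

Dihybrid cross SSMm × ssMm — consider each gene separately:
thumb shape: SS × ss → 4 Ss → 4 S_ (out of 4)
mid-digital hair: Mm × Mm → 1 MM, 2 Mm, 1 mm → 3 M_ : 1 mm (out of 4)
Combine (counts out of 4 × 4 = 16): straight/present (S_M_) = 4×3 = 12; straight/absent (S_mm) = 4×1 = 4
Phenotype counts (out of 16): 12 straight/present, 4 straight/absent
straight/absent: 4 out of 16 → fraction 1/4
Expected count = 1/4 × 48 = 12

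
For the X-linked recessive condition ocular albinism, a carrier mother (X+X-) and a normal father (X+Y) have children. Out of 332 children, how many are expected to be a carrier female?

Cross: X+X- × X+Y
Offspring: 1 X+X+, 1 X+Y, 1 X+X-, 1 X-Y
Probability of a carrier female: 1/4
Expected count = 1/4 × 332 = 83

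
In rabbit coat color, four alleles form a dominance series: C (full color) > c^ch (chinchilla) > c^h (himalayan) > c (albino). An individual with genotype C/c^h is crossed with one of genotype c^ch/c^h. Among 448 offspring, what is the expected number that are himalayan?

Cross: C/c^h × c^ch/c^h
Allele dominance: C > c^ch > c^h > c
Offspring genotypes: 1 C/c^ch, 1 C/c^h, 1 c^ch/c^h, 1 c^h/c^h
Phenotype counts: 2 full color, 1 chinchilla, 1 himalayan
himalayan: 1 out of 4 → fraction 1/4
Expected count = 1/4 × 448 = 112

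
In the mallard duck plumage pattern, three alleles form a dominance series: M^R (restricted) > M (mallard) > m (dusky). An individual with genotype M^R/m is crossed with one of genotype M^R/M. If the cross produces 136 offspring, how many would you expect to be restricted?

Cross: M^R/m × M^R/M
Allele dominance: M^R > M > m
Offspring genotypes: 1 M^R/M^R, 1 M^R/M, 1 M^R/m, 1 M/m
Phenotype counts: 3 restricted, 1 mallard
restricted: 3 out of 4 → fraction 3/4
Expected count = 3/4 × 136 = 102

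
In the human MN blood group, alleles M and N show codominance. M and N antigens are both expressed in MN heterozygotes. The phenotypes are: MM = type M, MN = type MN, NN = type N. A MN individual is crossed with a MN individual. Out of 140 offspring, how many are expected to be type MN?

Punnett square for MN × MN:
Offspring genotypes: 1 MM, 2 MN, 1 NN
Phenotype counts: 1 type M, 2 type MN, 1 type N
type MN: 2 out of 4 → fraction 1/2
Expected count = 1/2 × 140 = 70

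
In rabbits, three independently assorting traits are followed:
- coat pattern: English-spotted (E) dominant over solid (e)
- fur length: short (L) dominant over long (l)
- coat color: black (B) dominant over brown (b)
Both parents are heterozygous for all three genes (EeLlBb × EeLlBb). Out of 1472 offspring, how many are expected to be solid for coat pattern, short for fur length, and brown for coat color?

Trihybrid cross: EeLlBb × EeLlBb
Each trait segregates independently with a 3:1 phenotypic ratio, so each gene contributes 3/4 (dominant) or 1/4 (recessive).
Target: solid (coat pattern), short (fur length), brown (coat color)
Probability = product of independent per-trait probabilities
= 1/4 × 3/4 × 1/4 = 3/64
Expected count = 3/64 × 1472 = 69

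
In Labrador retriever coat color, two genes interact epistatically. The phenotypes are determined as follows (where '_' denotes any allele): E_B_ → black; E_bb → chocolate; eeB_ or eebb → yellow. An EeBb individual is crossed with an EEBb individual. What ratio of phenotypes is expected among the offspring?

Cross: EeBb × EEBb — consider each gene separately:
E gene: Ee × EE → 2 EE, 2 Ee → 4 E_ (out of 4)
B gene: Bb × Bb → 1 BB, 2 Bb, 1 bb → 3 B_ : 1 bb (out of 4)
Genotype classes (out of 4 × 4 = 16): E_B_ = 4×3 = 12; E_bb = 4×1 = 4
Apply the phenotype rules: E_B_ (12) → black; E_bb (4) → chocolate
Phenotype counts (out of 16): 12 black, 4 chocolate
Ratio: 3 black : 1 chocolate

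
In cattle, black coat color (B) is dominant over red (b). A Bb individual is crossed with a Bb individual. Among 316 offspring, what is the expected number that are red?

Punnett square for Bb × Bb:
Offspring genotypes: 1 BB, 2 Bb, 1 bb
black: 3, red: 1
red: 1 out of 4 → fraction 1/4
Expected count = 1/4 × 316 = 79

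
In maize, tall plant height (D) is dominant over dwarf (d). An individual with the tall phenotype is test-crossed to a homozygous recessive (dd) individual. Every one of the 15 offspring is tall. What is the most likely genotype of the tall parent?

Test cross: ? × dd
All offspring are tall.
If the unknown parent were heterozygous (Dd), about half of 15 offspring would be dwarf; none are. The unknown parent is most likely homozygous dominant (DD).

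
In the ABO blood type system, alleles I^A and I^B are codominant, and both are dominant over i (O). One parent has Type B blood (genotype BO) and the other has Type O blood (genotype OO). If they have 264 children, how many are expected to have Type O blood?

Cross: BO × OO
Possible offspring genotypes: 2 BO, 2 OO
Blood type counts: 2 Type B, 2 Type O
Probability of Type O: 2/4 = 1/2
Expected count = 1/2 × 264 = 132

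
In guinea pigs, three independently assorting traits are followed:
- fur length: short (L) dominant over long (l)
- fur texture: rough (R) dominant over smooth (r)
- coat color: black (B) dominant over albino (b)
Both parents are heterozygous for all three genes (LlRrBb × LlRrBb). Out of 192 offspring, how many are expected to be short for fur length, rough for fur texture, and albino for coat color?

Trihybrid cross: LlRrBb × LlRrBb
Each trait segregates independently with a 3:1 phenotypic ratio, so each gene contributes 3/4 (dominant) or 1/4 (recessive).
Target: short (fur length), rough (fur texture), albino (coat color)
Probability = product of independent per-trait probabilities
= 3/4 × 3/4 × 1/4 = 9/64
Expected count = 9/64 × 192 = 27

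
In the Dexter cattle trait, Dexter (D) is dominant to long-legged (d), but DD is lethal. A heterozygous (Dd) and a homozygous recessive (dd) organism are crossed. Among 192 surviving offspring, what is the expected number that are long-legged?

Cross: Dd × dd
Punnett square offspring (before lethality): 2 Dd, 2 dd
No DD offspring are produced in this cross.
long-legged: 2 out of 4 → fraction 1/2
Expected count = 1/2 × 192 = 96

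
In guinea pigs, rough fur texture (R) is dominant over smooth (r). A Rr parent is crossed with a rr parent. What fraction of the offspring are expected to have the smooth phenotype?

Punnett square for Rr × rr:
Offspring genotypes: 2 Rr, 2 rr
Total offspring: 4
Count with target: 2
Probability: 2/4 = 1/2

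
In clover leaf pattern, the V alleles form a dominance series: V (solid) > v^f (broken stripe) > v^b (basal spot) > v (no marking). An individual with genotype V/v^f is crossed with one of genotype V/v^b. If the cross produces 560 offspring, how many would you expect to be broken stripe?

Cross: V/v^f × V/v^b
Allele dominance: V > v^f > v^b > v
Offspring genotypes: 1 V/V, 1 V/v^b, 1 V/v^f, 1 v^f/v^b
Phenotype counts: 3 solid, 1 broken stripe
broken stripe: 1 out of 4 → fraction 1/4
Expected count = 1/4 × 560 = 140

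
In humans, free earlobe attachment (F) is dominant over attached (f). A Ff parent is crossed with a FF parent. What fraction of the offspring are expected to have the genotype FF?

Punnett square for Ff × FF:
Offspring genotypes: 2 FF, 2 Ff
Total offspring: 4
Count with target: 2
Probability: 2/4 = 1/2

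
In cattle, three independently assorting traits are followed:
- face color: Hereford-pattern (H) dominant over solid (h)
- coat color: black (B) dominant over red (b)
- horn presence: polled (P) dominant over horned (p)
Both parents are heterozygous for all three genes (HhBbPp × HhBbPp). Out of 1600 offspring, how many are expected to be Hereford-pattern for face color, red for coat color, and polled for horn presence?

Trihybrid cross: HhBbPp × HhBbPp
Each trait segregates independently with a 3:1 phenotypic ratio, so each gene contributes 3/4 (dominant) or 1/4 (recessive).
Target: Hereford-pattern (face color), red (coat color), polled (horn presence)
Probability = product of independent per-trait probabilities
= 3/4 × 1/4 × 3/4 = 9/64
Expected count = 9/64 × 1600 = 225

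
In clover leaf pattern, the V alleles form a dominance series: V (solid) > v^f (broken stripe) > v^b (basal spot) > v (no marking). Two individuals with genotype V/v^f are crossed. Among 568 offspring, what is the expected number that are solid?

Cross: V/v^f × V/v^f
Allele dominance: V > v^f > v^b > v
Offspring genotypes: 1 V/V, 2 V/v^f, 1 v^f/v^f
Phenotype counts: 3 solid, 1 broken stripe
solid: 3 out of 4 → fraction 3/4
Expected count = 3/4 × 568 = 426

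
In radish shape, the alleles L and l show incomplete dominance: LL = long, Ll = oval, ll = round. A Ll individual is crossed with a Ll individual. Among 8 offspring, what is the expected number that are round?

Punnett square for Ll × Ll:
Offspring genotypes: 1 LL, 2 Ll, 1 ll
Phenotype counts: 1 long, 2 oval, 1 round
round: 1 out of 4 → fraction 1/4
Expected count = 1/4 × 8 = 2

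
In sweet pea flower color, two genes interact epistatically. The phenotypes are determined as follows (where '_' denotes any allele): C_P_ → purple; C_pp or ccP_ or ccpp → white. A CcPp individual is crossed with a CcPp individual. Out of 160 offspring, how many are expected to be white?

Cross: CcPp × CcPp — consider each gene separately:
C gene: Cc × Cc → 1 CC, 2 Cc, 1 cc → 3 C_ : 1 cc (out of 4)
P gene: Pp × Pp → 1 PP, 2 Pp, 1 pp → 3 P_ : 1 pp (out of 4)
Genotype classes (out of 4 × 4 = 16): C_P_ = 3×3 = 9; C_pp = 3×1 = 3; ccP_ = 1×3 = 3; ccpp = 1×1 = 1
Apply the phenotype rules: C_P_ (9) → purple; C_pp (3) + ccP_ (3) + ccpp (1) → white
Phenotype counts (out of 16): 9 purple, 7 white
white: 7 out of 16 → fraction 7/16
Expected count = 7/16 × 160 = 70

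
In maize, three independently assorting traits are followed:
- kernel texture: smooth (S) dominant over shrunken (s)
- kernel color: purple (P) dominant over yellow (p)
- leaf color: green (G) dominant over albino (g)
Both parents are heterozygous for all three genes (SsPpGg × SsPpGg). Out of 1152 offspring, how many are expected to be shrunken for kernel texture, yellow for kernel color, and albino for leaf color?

Trihybrid cross: SsPpGg × SsPpGg
Each trait segregates independently with a 3:1 phenotypic ratio, so each gene contributes 3/4 (dominant) or 1/4 (recessive).
Target: shrunken (kernel texture), yellow (kernel color), albino (leaf color)
Probability = product of independent per-trait probabilities
= 1/4 × 1/4 × 1/4 = 1/64
Expected count = 1/64 × 1152 = 18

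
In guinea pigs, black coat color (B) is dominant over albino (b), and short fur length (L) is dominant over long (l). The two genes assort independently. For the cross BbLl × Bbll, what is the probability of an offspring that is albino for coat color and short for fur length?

Dihybrid cross BbLl × Bbll — consider each gene separately:
coat color: Bb × Bb → 1 BB, 2 Bb, 1 bb → 3 B_ : 1 bb (out of 4)
fur length: Ll × ll → 2 Ll, 2 ll → 2 L_ : 2 ll (out of 4)
Looking for: albino (bb) and short (L_)
P(albino) = 1/4, P(short) = 2/4
P(both) = 1/4 × 2/4 = 2/16 = 1/8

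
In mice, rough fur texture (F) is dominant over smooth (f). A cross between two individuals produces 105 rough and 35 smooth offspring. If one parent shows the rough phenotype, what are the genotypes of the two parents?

Observed offspring: 105 rough, 35 smooth
The observed ratio simplifies to 3:1. Smooth (ff) offspring appear, so each parent must contribute one f allele. The parent stated to show rough carries F, so it is Ff. The other parent is then either Ff or ff: Ff × ff would give a 1:1 split, whereas Ff × Ff gives 3:1 — matching the data. So both parents are heterozygous (Ff × Ff).
Parent genotypes: Ff × Ff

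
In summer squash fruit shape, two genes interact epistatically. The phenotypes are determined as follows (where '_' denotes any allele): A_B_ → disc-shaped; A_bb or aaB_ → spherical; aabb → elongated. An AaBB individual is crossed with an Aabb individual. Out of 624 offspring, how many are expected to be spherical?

Cross: AaBB × Aabb — consider each gene separately:
A gene: Aa × Aa → 1 AA, 2 Aa, 1 aa → 3 A_ : 1 aa (out of 4)
B gene: BB × bb → 4 Bb → 4 B_ (out of 4)
Genotype classes (out of 4 × 4 = 16): A_B_ = 3×4 = 12; aaB_ = 1×4 = 4
Apply the phenotype rules: A_B_ (12) → disc-shaped; aaB_ (4) → spherical
Phenotype counts (out of 16): 12 disc-shaped, 4 spherical
spherical: 4 out of 16 → fraction 1/4
Expected count = 1/4 × 624 = 156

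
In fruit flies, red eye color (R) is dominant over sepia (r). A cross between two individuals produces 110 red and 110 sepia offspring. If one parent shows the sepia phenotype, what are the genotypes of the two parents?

Observed offspring: 110 red, 110 sepia
The observed ratio simplifies to 1:1. One parent shows sepia, so its genotype must be rr. A 1:1 offspring split requires the other parent to be heterozygous (Rr).
Parent genotypes: rr × Rr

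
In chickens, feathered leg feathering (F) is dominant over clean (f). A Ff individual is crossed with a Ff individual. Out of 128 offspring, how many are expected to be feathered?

Punnett square for Ff × Ff:
Offspring genotypes: 1 FF, 2 Ff, 1 ff
feathered: 3, clean: 1
feathered: 3 out of 4 → fraction 3/4
Expected count = 3/4 × 128 = 96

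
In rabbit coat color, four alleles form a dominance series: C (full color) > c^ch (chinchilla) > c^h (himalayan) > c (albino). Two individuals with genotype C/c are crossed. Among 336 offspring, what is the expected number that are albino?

Cross: C/c × C/c
Allele dominance: C > c^ch > c^h > c
Offspring genotypes: 1 C/C, 2 C/c, 1 c/c
Phenotype counts: 3 full color, 1 albino
albino: 1 out of 4 → fraction 1/4
Expected count = 1/4 × 336 = 84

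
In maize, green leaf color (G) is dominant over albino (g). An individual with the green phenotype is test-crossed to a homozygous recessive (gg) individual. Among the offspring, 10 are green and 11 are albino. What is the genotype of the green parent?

Test cross: ? × gg
Offspring: 10 green, 11 albino — approximately 1:1.
A 1:1 ratio in a test cross indicates the unknown parent is heterozygous (Gg).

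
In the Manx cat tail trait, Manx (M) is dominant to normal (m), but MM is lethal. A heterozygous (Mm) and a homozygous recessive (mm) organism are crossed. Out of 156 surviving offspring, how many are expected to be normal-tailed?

Cross: Mm × mm
Punnett square offspring (before lethality): 2 Mm, 2 mm
No MM offspring are produced in this cross.
normal-tailed: 2 out of 4 → fraction 1/2
Expected count = 1/2 × 156 = 78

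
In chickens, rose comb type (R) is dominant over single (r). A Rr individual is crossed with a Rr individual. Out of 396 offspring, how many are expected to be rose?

Punnett square for Rr × Rr:
Offspring genotypes: 1 RR, 2 Rr, 1 rr
rose: 3, single: 1
rose: 3 out of 4 → fraction 3/4
Expected count = 3/4 × 396 = 297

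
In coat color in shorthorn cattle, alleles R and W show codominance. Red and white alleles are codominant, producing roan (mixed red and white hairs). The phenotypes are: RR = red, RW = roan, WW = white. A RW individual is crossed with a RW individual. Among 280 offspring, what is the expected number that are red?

Punnett square for RW × RW:
Offspring genotypes: 1 RR, 2 RW, 1 WW
Phenotype counts: 1 red, 2 roan, 1 white
red: 1 out of 4 → fraction 1/4
Expected count = 1/4 × 280 = 70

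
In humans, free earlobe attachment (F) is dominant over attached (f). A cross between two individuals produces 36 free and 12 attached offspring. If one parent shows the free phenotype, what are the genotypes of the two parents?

Observed offspring: 36 free, 12 attached
The observed ratio simplifies to 3:1. Attached (ff) offspring appear, so each parent must contribute one f allele. The parent stated to show free carries F, so it is Ff. The other parent is then either Ff or ff: Ff × ff would give a 1:1 split, whereas Ff × Ff gives 3:1 — matching the data. So both parents are heterozygous (Ff × Ff).
Parent genotypes: Ff × Ff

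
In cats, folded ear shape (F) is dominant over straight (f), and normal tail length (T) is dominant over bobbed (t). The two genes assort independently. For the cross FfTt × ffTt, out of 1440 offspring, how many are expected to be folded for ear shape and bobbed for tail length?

Dihybrid cross FfTt × ffTt — consider each gene separately:
ear shape: Ff × ff → 2 Ff, 2 ff → 2 F_ : 2 ff (out of 4)
tail length: Tt × Tt → 1 TT, 2 Tt, 1 tt → 3 T_ : 1 tt (out of 4)
Looking for: folded (F_) and bobbed (tt)
P(folded) = 2/4, P(bobbed) = 1/4
P(both) = 2/4 × 1/4 = 2/16 = 1/8
Expected count = 1/8 × 1440 = 180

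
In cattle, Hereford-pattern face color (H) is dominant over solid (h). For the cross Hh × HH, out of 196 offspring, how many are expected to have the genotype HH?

Punnett square for Hh × HH:
Offspring genotypes: 2 HH, 2 Hh
Total offspring: 4
Count with target: 2
Probability: 2/4 = 1/2
Expected count = 1/2 × 196 = 98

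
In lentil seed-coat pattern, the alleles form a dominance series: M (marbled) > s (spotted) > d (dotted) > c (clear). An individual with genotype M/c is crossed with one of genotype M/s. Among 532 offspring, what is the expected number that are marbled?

Cross: M/c × M/s
Allele dominance: M > s > d > c
Offspring genotypes: 1 M/M, 1 M/s, 1 M/c, 1 s/c
Phenotype counts: 3 marbled, 1 spotted
marbled: 3 out of 4 → fraction 3/4
Expected count = 3/4 × 532 = 399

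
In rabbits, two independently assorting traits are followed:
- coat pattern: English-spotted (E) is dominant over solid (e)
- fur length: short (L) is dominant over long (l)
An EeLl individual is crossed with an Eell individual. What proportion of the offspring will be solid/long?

Dihybrid cross EeLl × Eell — consider each gene separately:
coat pattern: Ee × Ee → 1 EE, 2 Ee, 1 ee → 3 E_ : 1 ee (out of 4)
fur length: Ll × ll → 2 Ll, 2 ll → 2 L_ : 2 ll (out of 4)
Combine (counts out of 4 × 4 = 16): English-spotted/short (E_L_) = 3×2 = 6; English-spotted/long (E_ll) = 3×2 = 6; solid/short (eeL_) = 1×2 = 2; solid/long (eell) = 1×2 = 2
Phenotype counts (out of 16): 6 English-spotted/short, 6 English-spotted/long, 2 solid/short, 2 solid/long
solid/long: 2 out of 16
Probability: 2/16 = 1/8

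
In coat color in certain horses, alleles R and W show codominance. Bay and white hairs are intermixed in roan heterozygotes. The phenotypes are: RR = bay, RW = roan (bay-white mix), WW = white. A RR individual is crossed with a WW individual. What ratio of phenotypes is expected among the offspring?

Punnett square for RR × WW:
Offspring genotypes: 4 RW
Phenotype counts: 4 roan (bay-white mix)
Ratio: all roan (bay-white mix)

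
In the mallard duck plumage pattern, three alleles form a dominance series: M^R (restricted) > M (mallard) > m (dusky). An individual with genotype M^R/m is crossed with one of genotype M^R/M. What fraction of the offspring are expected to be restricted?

Cross: M^R/m × M^R/M
Allele dominance: M^R > M > m
Offspring genotypes: 1 M^R/M^R, 1 M^R/M, 1 M^R/m, 1 M/m
Phenotype counts: 3 restricted, 1 mallard
restricted: 3 out of 4
Probability: 3/4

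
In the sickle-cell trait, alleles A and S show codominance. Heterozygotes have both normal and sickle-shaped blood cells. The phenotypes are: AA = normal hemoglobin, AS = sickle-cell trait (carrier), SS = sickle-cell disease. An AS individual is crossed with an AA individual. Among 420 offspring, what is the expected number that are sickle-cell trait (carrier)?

Punnett square for AS × AA:
Offspring genotypes: 2 AA, 2 AS
Phenotype counts: 2 normal hemoglobin, 2 sickle-cell trait (carrier)
sickle-cell trait (carrier): 2 out of 4 → fraction 1/2
Expected count = 1/2 × 420 = 210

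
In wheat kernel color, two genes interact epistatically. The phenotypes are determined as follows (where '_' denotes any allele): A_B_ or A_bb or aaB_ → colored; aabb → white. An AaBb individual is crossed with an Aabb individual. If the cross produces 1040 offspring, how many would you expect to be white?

Cross: AaBb × Aabb — consider each gene separately:
A gene: Aa × Aa → 1 AA, 2 Aa, 1 aa → 3 A_ : 1 aa (out of 4)
B gene: Bb × bb → 2 Bb, 2 bb → 2 B_ : 2 bb (out of 4)
Genotype classes (out of 4 × 4 = 16): A_B_ = 3×2 = 6; A_bb = 3×2 = 6; aaB_ = 1×2 = 2; aabb = 1×2 = 2
Apply the phenotype rules: A_B_ (6) + A_bb (6) + aaB_ (2) → colored; aabb (2) → white
Phenotype counts (out of 16): 14 colored, 2 white
white: 2 out of 16 → fraction 1/8
Expected count = 1/8 × 1040 = 130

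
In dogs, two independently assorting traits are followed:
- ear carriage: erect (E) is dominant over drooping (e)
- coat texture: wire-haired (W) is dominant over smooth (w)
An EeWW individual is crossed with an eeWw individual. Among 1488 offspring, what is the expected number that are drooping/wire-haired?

Dihybrid cross EeWW × eeWw — consider each gene separately:
ear carriage: Ee × ee → 2 Ee, 2 ee → 2 E_ : 2 ee (out of 4)
coat texture: WW × Ww → 2 WW, 2 Ww → 4 W_ (out of 4)
Combine (counts out of 4 × 4 = 16): erect/wire-haired (E_W_) = 2×4 = 8; drooping/wire-haired (eeW_) = 2×4 = 8
Phenotype counts (out of 16): 8 erect/wire-haired, 8 drooping/wire-haired
drooping/wire-haired: 8 out of 16 → fraction 1/2
Expected count = 1/2 × 1488 = 744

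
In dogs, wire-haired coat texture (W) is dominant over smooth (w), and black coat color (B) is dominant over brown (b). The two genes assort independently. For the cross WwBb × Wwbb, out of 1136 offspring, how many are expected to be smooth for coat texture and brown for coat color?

Dihybrid cross WwBb × Wwbb — consider each gene separately:
coat texture: Ww × Ww → 1 WW, 2 Ww, 1 ww → 3 W_ : 1 ww (out of 4)
coat color: Bb × bb → 2 Bb, 2 bb → 2 B_ : 2 bb (out of 4)
Looking for: smooth (ww) and brown (bb)
P(smooth) = 1/4, P(brown) = 2/4
P(both) = 1/4 × 2/4 = 2/16 = 1/8
Expected count = 1/8 × 1136 = 142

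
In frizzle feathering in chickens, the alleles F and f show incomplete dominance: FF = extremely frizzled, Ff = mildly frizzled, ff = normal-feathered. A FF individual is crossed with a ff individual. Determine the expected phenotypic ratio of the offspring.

Punnett square for FF × ff:
Offspring genotypes: 4 Ff
Phenotype counts: 4 mildly frizzled
Ratio: all mildly frizzled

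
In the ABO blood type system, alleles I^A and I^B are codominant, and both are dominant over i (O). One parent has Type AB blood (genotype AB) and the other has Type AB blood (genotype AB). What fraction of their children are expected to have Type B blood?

Cross: AB × AB
Possible offspring genotypes: 1 AA, 2 AB, 1 BB
Blood type counts: 1 Type A, 2 Type AB, 1 Type B
Probability of Type B: 1/4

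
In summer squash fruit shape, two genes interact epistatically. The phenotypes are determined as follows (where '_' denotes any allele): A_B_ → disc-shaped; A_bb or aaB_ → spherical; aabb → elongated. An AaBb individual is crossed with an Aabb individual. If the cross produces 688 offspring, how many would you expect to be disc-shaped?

Cross: AaBb × Aabb — consider each gene separately:
A gene: Aa × Aa → 1 AA, 2 Aa, 1 aa → 3 A_ : 1 aa (out of 4)
B gene: Bb × bb → 2 Bb, 2 bb → 2 B_ : 2 bb (out of 4)
Genotype classes (out of 4 × 4 = 16): A_B_ = 3×2 = 6; A_bb = 3×2 = 6; aaB_ = 1×2 = 2; aabb = 1×2 = 2
Apply the phenotype rules: A_B_ (6) → disc-shaped; A_bb (6) + aaB_ (2) → spherical; aabb (2) → elongated
Phenotype counts (out of 16): 6 disc-shaped, 8 spherical, 2 elongated
disc-shaped: 6 out of 16 → fraction 3/8
Expected count = 3/8 × 688 = 258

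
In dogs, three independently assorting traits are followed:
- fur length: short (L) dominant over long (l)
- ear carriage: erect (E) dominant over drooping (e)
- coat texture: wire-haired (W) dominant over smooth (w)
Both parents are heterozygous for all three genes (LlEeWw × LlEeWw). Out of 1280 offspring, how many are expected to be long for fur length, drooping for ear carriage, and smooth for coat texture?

Trihybrid cross: LlEeWw × LlEeWw
Each trait segregates independently with a 3:1 phenotypic ratio, so each gene contributes 3/4 (dominant) or 1/4 (recessive).
Target: long (fur length), drooping (ear carriage), smooth (coat texture)
Probability = product of independent per-trait probabilities
= 1/4 × 1/4 × 1/4 = 1/64
Expected count = 1/64 × 1280 = 20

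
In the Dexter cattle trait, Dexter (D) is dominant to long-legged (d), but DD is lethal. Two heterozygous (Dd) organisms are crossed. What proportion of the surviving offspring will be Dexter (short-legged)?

Cross: Dd × Dd
Punnett square offspring (before lethality): 1 DD, 2 Dd, 1 dd
The DD genotype is lethal (embryos die); surviving offspring: 2 Dd, 1 dd
Dexter (short-legged): 2 out of 3
Probability: 2/3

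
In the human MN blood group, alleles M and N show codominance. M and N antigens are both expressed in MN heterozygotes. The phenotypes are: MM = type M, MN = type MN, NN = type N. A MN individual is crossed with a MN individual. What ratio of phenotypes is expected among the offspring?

Punnett square for MN × MN:
Offspring genotypes: 1 MM, 2 MN, 1 NN
Phenotype counts: 1 type M, 2 type MN, 1 type N
Ratio: 1 type M : 2 type MN : 1 type N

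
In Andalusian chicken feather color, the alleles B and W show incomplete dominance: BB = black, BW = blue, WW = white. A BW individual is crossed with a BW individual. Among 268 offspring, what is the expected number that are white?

Punnett square for BW × BW:
Offspring genotypes: 1 BB, 2 BW, 1 WW
Phenotype counts: 1 black, 2 blue, 1 white
white: 1 out of 4 → fraction 1/4
Expected count = 1/4 × 268 = 67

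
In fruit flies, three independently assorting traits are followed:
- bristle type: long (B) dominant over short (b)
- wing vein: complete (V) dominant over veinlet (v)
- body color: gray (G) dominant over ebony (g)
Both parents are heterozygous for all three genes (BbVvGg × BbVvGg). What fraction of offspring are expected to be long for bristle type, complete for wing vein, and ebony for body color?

Trihybrid cross: BbVvGg × BbVvGg
Each trait segregates independently with a 3:1 phenotypic ratio, so each gene contributes 3/4 (dominant) or 1/4 (recessive).
Target: long (bristle type), complete (wing vein), ebony (body color)
Probability = product of independent per-trait probabilities
= 3/4 × 3/4 × 1/4 = 9/64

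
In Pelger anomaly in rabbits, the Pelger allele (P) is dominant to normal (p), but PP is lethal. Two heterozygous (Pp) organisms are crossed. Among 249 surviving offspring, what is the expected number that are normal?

Cross: Pp × Pp
Punnett square offspring (before lethality): 1 PP, 2 Pp, 1 pp
The PP genotype is lethal (embryos die); surviving offspring: 2 Pp, 1 pp
normal: 1 out of 3 → fraction 1/3
Expected count = 1/3 × 249 = 83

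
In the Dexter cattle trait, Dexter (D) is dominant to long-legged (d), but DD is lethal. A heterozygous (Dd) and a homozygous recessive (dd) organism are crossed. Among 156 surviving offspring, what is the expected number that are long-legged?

Cross: Dd × dd
Punnett square offspring (before lethality): 2 Dd, 2 dd
No DD offspring are produced in this cross.
long-legged: 2 out of 4 → fraction 1/2
Expected count = 1/2 × 156 = 78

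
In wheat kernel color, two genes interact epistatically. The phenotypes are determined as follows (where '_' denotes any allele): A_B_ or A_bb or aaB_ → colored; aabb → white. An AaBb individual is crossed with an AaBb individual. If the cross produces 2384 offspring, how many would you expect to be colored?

Cross: AaBb × AaBb — consider each gene separately:
A gene: Aa × Aa → 1 AA, 2 Aa, 1 aa → 3 A_ : 1 aa (out of 4)
B gene: Bb × Bb → 1 BB, 2 Bb, 1 bb → 3 B_ : 1 bb (out of 4)
Genotype classes (out of 4 × 4 = 16): A_B_ = 3×3 = 9; A_bb = 3×1 = 3; aaB_ = 1×3 = 3; aabb = 1×1 = 1
Apply the phenotype rules: A_B_ (9) + A_bb (3) + aaB_ (3) → colored; aabb (1) → white
Phenotype counts (out of 16): 15 colored, 1 white
colored: 15 out of 16 → fraction 15/16
Expected count = 15/16 × 2384 = 2235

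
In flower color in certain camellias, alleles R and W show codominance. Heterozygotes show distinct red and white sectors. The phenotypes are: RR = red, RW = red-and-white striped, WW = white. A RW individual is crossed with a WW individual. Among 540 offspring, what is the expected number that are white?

Punnett square for RW × WW:
Offspring genotypes: 2 RW, 2 WW
Phenotype counts: 2 red-and-white striped, 2 white
white: 2 out of 4 → fraction 1/2
Expected count = 1/2 × 540 = 270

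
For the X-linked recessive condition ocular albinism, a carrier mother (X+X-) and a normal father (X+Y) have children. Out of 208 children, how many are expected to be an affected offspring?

Cross: X+X- × X+Y
Offspring: 1 X+X+, 1 X+Y, 1 X+X-, 1 X-Y
Probability of an affected offspring: 1/4
Expected count = 1/4 × 208 = 52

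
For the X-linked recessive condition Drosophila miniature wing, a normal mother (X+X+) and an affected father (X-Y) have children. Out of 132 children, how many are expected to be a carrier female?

Cross: X+X+ × X-Y
Offspring: 2 X+X-, 2 X+Y
Probability of a carrier female: 2/4 = 1/2
Expected count = 1/2 × 132 = 66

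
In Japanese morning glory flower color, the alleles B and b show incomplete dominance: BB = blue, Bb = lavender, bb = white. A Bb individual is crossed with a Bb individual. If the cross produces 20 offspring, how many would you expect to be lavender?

Punnett square for Bb × Bb:
Offspring genotypes: 1 BB, 2 Bb, 1 bb
Phenotype counts: 1 blue, 2 lavender, 1 white
lavender: 2 out of 4 → fraction 1/2
Expected count = 1/2 × 20 = 10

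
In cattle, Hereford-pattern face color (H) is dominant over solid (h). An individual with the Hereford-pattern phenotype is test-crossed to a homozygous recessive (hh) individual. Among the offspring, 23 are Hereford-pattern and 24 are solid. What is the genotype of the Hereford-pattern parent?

Test cross: ? × hh
Offspring: 23 Hereford-pattern, 24 solid — approximately 1:1.
A 1:1 ratio in a test cross indicates the unknown parent is heterozygous (Hh).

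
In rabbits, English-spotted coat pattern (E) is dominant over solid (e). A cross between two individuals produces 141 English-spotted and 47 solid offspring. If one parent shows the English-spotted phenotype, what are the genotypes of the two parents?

Observed offspring: 141 English-spotted, 47 solid
The observed ratio simplifies to 3:1. Solid (ee) offspring appear, so each parent must contribute one e allele. The parent stated to show English-spotted carries E, so it is Ee. The other parent is then either Ee or ee: Ee × ee would give a 1:1 split, whereas Ee × Ee gives 3:1 — matching the data. So both parents are heterozygous (Ee × Ee).
Parent genotypes: Ee × Ee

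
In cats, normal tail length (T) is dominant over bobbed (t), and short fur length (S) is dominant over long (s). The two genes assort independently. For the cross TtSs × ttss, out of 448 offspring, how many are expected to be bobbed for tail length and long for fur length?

Dihybrid cross TtSs × ttss — consider each gene separately:
tail length: Tt × tt → 2 Tt, 2 tt → 2 T_ : 2 tt (out of 4)
fur length: Ss × ss → 2 Ss, 2 ss → 2 S_ : 2 ss (out of 4)
Looking for: bobbed (tt) and long (ss)
P(bobbed) = 2/4, P(long) = 2/4
P(both) = 2/4 × 2/4 = 4/16 = 1/4
Expected count = 1/4 × 448 = 112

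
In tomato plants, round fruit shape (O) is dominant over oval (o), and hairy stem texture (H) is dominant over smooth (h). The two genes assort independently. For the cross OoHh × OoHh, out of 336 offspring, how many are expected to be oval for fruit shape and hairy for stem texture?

Dihybrid cross OoHh × OoHh — consider each gene separately:
fruit shape: Oo × Oo → 1 OO, 2 Oo, 1 oo → 3 O_ : 1 oo (out of 4)
stem texture: Hh × Hh → 1 HH, 2 Hh, 1 hh → 3 H_ : 1 hh (out of 4)
Looking for: oval (oo) and hairy (H_)
P(oval) = 1/4, P(hairy) = 3/4
P(both) = 1/4 × 3/4 = 3/16
Expected count = 3/16 × 336 = 63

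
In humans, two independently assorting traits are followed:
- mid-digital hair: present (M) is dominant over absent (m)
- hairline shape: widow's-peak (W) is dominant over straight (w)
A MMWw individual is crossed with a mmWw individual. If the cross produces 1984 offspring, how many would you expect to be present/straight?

Dihybrid cross MMWw × mmWw — consider each gene separately:
mid-digital hair: MM × mm → 4 Mm → 4 M_ (out of 4)
hairline shape: Ww × Ww → 1 WW, 2 Ww, 1 ww → 3 W_ : 1 ww (out of 4)
Combine (counts out of 4 × 4 = 16): present/widow's-peak (M_W_) = 4×3 = 12; present/straight (M_ww) = 4×1 = 4
Phenotype counts (out of 16): 12 present/widow's-peak, 4 present/straight
present/straight: 4 out of 16 → fraction 1/4
Expected count = 1/4 × 1984 = 496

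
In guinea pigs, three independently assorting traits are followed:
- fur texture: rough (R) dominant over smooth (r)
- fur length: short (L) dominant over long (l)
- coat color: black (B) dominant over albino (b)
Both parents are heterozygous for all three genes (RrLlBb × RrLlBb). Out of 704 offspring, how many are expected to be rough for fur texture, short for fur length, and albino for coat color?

Trihybrid cross: RrLlBb × RrLlBb
Each trait segregates independently with a 3:1 phenotypic ratio, so each gene contributes 3/4 (dominant) or 1/4 (recessive).
Target: rough (fur texture), short (fur length), albino (coat color)
Probability = product of independent per-trait probabilities
= 3/4 × 3/4 × 1/4 = 9/64
Expected count = 9/64 × 704 = 99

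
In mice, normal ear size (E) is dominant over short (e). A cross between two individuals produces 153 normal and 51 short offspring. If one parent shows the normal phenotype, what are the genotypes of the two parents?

Observed offspring: 153 normal, 51 short
The observed ratio simplifies to 3:1. Short (ee) offspring appear, so each parent must contribute one e allele. The parent stated to show normal carries E, so it is Ee. The other parent is then either Ee or ee: Ee × ee would give a 1:1 split, whereas Ee × Ee gives 3:1 — matching the data. So both parents are heterozygous (Ee × Ee).
Parent genotypes: Ee × Ee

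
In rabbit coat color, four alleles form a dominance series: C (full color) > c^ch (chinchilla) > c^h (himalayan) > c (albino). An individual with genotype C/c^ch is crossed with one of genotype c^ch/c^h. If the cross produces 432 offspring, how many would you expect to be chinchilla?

Cross: C/c^ch × c^ch/c^h
Allele dominance: C > c^ch > c^h > c
Offspring genotypes: 1 C/c^ch, 1 C/c^h, 1 c^ch/c^ch, 1 c^ch/c^h
Phenotype counts: 2 full color, 2 chinchilla
chinchilla: 2 out of 4 → fraction 1/2
Expected count = 1/2 × 432 = 216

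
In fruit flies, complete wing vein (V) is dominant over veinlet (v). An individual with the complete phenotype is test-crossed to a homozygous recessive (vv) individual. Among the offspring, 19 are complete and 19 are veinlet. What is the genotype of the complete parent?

Test cross: ? × vv
Offspring: 19 complete, 19 veinlet — approximately 1:1.
A 1:1 ratio in a test cross indicates the unknown parent is heterozygous (Vv).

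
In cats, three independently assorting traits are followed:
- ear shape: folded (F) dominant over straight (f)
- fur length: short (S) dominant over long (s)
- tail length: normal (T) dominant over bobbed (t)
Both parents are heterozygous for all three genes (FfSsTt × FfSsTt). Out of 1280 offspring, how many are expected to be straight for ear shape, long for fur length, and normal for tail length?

Trihybrid cross: FfSsTt × FfSsTt
Each trait segregates independently with a 3:1 phenotypic ratio, so each gene contributes 3/4 (dominant) or 1/4 (recessive).
Target: straight (ear shape), long (fur length), normal (tail length)
Probability = product of independent per-trait probabilities
= 1/4 × 1/4 × 3/4 = 3/64
Expected count = 3/64 × 1280 = 60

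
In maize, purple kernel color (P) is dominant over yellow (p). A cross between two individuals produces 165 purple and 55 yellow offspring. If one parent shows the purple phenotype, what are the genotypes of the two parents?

Observed offspring: 165 purple, 55 yellow
The observed ratio simplifies to 3:1. Yellow (pp) offspring appear, so each parent must contribute one p allele. The parent stated to show purple carries P, so it is Pp. The other parent is then either Pp or pp: Pp × pp would give a 1:1 split, whereas Pp × Pp gives 3:1 — matching the data. So both parents are heterozygous (Pp × Pp).
Parent genotypes: Pp × Pp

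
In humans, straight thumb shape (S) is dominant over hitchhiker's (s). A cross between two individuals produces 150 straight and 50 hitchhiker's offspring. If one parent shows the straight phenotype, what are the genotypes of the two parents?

Observed offspring: 150 straight, 50 hitchhiker's
The observed ratio simplifies to 3:1. Hitchhiker's (ss) offspring appear, so each parent must contribute one s allele. The parent stated to show straight carries S, so it is Ss. The other parent is then either Ss or ss: Ss × ss would give a 1:1 split, whereas Ss × Ss gives 3:1 — matching the data. So both parents are heterozygous (Ss × Ss).
Parent genotypes: Ss × Ss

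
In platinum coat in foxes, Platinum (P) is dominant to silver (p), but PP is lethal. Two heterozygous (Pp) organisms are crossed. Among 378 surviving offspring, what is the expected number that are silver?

Cross: Pp × Pp
Punnett square offspring (before lethality): 1 PP, 2 Pp, 1 pp
The PP genotype is lethal (embryos die); surviving offspring: 2 Pp, 1 pp
silver: 1 out of 3 → fraction 1/3
Expected count = 1/3 × 378 = 126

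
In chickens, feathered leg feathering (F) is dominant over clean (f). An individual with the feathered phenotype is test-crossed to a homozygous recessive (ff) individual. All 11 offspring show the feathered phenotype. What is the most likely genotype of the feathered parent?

Test cross: ? × ff
All offspring are feathered.
If the unknown parent were heterozygous (Ff), about half of 11 offspring would be clean; none are. The unknown parent is most likely homozygous dominant (FF).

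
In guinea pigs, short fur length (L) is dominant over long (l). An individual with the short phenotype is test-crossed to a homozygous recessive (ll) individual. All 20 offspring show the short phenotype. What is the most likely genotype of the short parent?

Test cross: ? × ll
All offspring are short.
If the unknown parent were heterozygous (Ll), about half of 20 offspring would be long; none are. The unknown parent is most likely homozygous dominant (LL).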